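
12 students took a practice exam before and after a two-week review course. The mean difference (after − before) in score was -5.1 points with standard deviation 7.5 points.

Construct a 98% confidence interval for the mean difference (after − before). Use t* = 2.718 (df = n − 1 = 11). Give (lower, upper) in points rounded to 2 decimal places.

Paired design: SE = s_d/√n = 7.5/√12 = 2.1651.
t* = 2.718; margin of error = 2.718 × 2.1651 = 5.8847.
-5.1 ± 5.8847 → (-10.98, 0.78).

(-10.98, 0.78)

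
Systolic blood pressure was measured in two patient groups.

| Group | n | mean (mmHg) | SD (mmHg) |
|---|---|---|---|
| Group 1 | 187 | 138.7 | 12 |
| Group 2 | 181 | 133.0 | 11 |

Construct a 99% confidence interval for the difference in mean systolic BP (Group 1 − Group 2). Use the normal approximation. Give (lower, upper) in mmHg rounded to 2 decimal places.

Per-group SEs: s₁/√n₁ = 12/√187 = 0.8775, s₂/√n₂ = 11/√181 = 0.8176.
Unpooled SE of the difference: √(0.77000625 + 0.66846976) = 1.1994.
Margin of error = z* · SE = 2.576 × 1.1994 = 3.0897.
x̄₁ − x̄₂ = 138.7 − 133.0 = 5.7000.
CI: 5.7000 ± 3.0897 = (2.61, 8.79).

(2.61, 8.79)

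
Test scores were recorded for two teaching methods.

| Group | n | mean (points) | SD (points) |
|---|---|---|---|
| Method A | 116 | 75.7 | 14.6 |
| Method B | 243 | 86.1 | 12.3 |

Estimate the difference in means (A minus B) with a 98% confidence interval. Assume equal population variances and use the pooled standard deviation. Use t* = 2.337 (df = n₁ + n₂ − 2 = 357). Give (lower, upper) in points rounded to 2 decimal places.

s_p = √[((n₁−1)s₁² + (n₂−1)s₂²)/(n₁+n₂−2)] = √[(115·14.6² + 242·12.3²)/357] = 13.0851.
SE = 13.0851·√(1/116 + 1/243) = 1.4767.
With t* = 2.337, margin = 2.337 × 1.4767 = 3.4510.
x̄₁ − x̄₂ = 75.7 − 86.1 = -10.4000; interval -10.4000 ± 3.4510 = (-13.85, -6.95).

(-13.85, -6.95)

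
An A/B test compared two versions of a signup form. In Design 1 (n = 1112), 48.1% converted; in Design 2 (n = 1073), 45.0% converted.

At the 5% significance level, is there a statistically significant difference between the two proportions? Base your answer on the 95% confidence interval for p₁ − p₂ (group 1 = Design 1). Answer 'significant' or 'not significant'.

not significant

SE₁ = √(p̂₁(1−p̂₁)/n₁) = √(0.4810·0.5190/1112) = 0.01498; SE₂ = √(0.4500·0.5500/1073) = 0.01519.
Independent samples: SE of the difference = √(SE₁² + SE₂²) = √(0.0002244004 + 0.0002307361) = 0.02133.
z* for 95% confidence is 1.960, so the margin of error is 1.960 × 0.02133 = 0.04181.
Point estimate p̂₁ − p̂₂ = 0.4810 − 0.4500 = 0.0310.
0.0310 ± 0.04181 → (-0.01081, 0.07281).
The interval (-0.01081, 0.07281) contains 0, so the difference is not significant.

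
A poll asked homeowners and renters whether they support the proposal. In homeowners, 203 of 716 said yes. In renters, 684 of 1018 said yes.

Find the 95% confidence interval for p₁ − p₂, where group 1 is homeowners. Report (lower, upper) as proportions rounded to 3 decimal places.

(-0.432, -0.345)

Sample proportions: 203/716 = 0.2835, 684/1018 = 0.6719.
Each SE is √(p̂(1−p̂)/n): √(0.2835·0.7165/716) = 0.01684 and √(0.6719·0.3281/1018) = 0.01472.
SE(p̂₁ − p̂₂) = √(SE₁² + SE₂²) = √(0.0002835856 + 0.0002166784) = 0.02237, since the two samples are independent.
At 95% confidence z* = 1.960; margin = 1.960 × 0.02237 = 0.04385.
The difference is 0.2835 − 0.6719 = -0.3884, so the interval is -0.3884 ± 0.04385 = (-0.432, -0.345).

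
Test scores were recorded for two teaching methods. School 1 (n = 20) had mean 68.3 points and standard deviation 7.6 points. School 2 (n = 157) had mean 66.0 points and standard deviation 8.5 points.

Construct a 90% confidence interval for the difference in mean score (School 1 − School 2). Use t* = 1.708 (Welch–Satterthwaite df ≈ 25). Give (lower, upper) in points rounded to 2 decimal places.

SE₁ = s₁/√n₁ = 7.6/√20 = 1.6994; SE₂ = 8.5/√157 = 0.6784.
Independent samples, unequal variances: SE_diff = √(SE₁² + SE₂²) = √(2.88796036 + 0.46022656) = 1.8298.
t* = 1.708, so margin of error = 1.708 × 1.8298 = 3.1253.
Difference in means = 68.3 − 66.0 = 2.3000.
2.3000 ± 3.1253 → (-0.83, 5.43).

(-0.83, 5.43)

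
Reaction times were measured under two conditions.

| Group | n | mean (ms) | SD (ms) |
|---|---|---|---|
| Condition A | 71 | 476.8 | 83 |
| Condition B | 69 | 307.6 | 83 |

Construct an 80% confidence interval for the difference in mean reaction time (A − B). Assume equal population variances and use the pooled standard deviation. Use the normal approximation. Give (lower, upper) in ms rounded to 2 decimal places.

(151.21, 187.19)

Pooled variance s_p² = [70·83² + 68·83²] / (71+69−2) = 6889.0000, so s_p = 83.0000.
SE_diff = s_p·√(1/n₁ + 1/n₂) = 83.0000·√(1/71 + 1/69) = 14.0310.
z* = 1.282; margin = 1.282 × 14.0310 = 17.9877.
Difference = 476.8 − 307.6 = 169.2000.
169.2000 ± 17.9877 → (151.21, 187.19).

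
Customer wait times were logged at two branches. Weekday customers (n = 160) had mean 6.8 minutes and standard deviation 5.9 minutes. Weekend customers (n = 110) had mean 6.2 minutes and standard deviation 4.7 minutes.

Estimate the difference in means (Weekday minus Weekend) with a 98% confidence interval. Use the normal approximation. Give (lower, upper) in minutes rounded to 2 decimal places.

(-0.90, 2.10)

Per-group SEs: s₁/√n₁ = 5.9/√160 = 0.4664, s₂/√n₂ = 4.7/√110 = 0.4481.
Unpooled SE of the difference: √(0.21752896 + 0.20079361) = 0.6468.
Margin of error = z* · SE = 2.326 × 0.6468 = 1.5045.
x̄₁ − x̄₂ = 6.8 − 6.2 = 0.6000.
CI: 0.6000 ± 1.5045 = (-0.90, 2.10).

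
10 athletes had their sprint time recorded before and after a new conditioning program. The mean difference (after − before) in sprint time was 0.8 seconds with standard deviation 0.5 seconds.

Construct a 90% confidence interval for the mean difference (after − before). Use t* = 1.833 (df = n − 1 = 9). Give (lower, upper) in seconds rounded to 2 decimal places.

(0.51, 1.09)

Paired design: SE = s_d/√n = 0.5/√10 = 0.1581.
t* = 1.833; margin of error = 1.833 × 0.1581 = 0.2898.
0.8 ± 0.2898 → (0.51, 1.09).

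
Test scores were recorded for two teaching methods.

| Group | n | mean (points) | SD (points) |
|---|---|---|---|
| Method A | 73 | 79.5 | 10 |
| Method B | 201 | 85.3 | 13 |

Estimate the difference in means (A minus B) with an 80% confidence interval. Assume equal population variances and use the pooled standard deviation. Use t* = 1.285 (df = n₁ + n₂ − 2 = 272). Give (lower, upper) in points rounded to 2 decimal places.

(-7.96, -3.64)

Pooled variance s_p² = [72·10² + 200·13²] / (73+201−2) = 150.7353, so s_p = 12.2774.
SE_diff = s_p·√(1/n₁ + 1/n₂) = 12.2774·√(1/73 + 1/201) = 1.6777.
t* = 1.285; margin = 1.285 × 1.6777 = 2.1558.
Difference = 79.5 − 85.3 = -5.8000.
-5.8000 ± 2.1558 → (-7.96, -3.64).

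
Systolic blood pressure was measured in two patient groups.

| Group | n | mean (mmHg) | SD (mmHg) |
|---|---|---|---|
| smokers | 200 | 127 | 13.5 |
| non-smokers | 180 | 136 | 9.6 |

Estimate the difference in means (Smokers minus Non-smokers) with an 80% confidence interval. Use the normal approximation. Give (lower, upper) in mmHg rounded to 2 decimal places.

Per-group SEs: s₁/√n₁ = 13.5/√200 = 0.9546, s₂/√n₂ = 9.6/√180 = 0.7155.
Unpooled SE of the difference: √(0.91126116 + 0.51194025) = 1.1930.
Margin of error = z* · SE = 1.282 × 1.1930 = 1.5294.
x̄₁ − x̄₂ = 127 − 136 = -9.0000.
CI: -9.0000 ± 1.5294 = (-10.53, -7.47).

(-10.53, -7.47)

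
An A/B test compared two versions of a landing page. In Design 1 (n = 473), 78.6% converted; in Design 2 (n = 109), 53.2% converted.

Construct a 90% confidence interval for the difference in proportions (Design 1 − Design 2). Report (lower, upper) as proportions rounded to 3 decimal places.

(0.169, 0.339)

Each SE is √(p̂(1−p̂)/n): √(0.7860·0.2140/473) = 0.01886 and √(0.5320·0.4680/109) = 0.04779.
SE(p̂₁ − p̂₂) = √(SE₁² + SE₂²) = √(0.0003556996 + 0.0022838841) = 0.05138, since the two samples are independent.
At 90% confidence z* = 1.645; margin = 1.645 × 0.05138 = 0.08452.
The difference is 0.7860 − 0.5320 = 0.2540, so the interval is 0.2540 ± 0.08452 = (0.169, 0.339).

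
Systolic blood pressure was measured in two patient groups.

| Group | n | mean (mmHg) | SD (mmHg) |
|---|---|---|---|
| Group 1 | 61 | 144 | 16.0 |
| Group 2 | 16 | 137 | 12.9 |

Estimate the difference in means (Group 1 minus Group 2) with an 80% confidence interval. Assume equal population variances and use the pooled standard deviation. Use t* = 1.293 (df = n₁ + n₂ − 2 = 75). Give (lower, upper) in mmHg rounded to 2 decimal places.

(1.40, 12.60)

s_p = √[((n₁−1)s₁² + (n₂−1)s₂²)/(n₁+n₂−2)] = √[(60·16.0² + 15·12.9²)/75] = 15.4299.
SE = 15.4299·√(1/61 + 1/16) = 4.3339.
With t* = 1.293, margin = 1.293 × 4.3339 = 5.6037.
x̄₁ − x̄₂ = 144 − 137 = 7.0000; interval 7.0000 ± 5.6037 = (1.40, 12.60).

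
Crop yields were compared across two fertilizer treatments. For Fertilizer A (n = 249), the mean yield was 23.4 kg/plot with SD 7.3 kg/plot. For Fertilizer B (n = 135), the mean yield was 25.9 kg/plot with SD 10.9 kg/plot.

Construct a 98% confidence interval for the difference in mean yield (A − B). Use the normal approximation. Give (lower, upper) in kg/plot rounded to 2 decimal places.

Standard errors of each mean: 7.3/√249 = 0.4626 and 10.9/√135 = 0.9381.
SE(x̄₁ − x̄₂) = √(0.4626² + 0.9381²) = 1.0460 for independent samples with unequal variances.
With z* = 2.326, the margin is 2.326 × 1.0460 = 2.4330.
x̄₁ − x̄₂ = 23.4 − 25.9 = -2.5000; the interval is -2.5000 ± 2.4330 = (-4.93, -0.07).

(-4.93, -0.07)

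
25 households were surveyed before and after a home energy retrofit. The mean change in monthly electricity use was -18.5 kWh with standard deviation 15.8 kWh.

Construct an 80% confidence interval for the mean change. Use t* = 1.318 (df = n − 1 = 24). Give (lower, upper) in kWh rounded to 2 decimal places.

(-22.66, -14.34)

This is a matched-pairs design, so SE = s_d/√n = 15.8/√25 = 3.1600.
Margin = 1.318 × 3.1600 = 4.1649; the interval is -18.5 ± 4.1649 = (-22.66, -14.34).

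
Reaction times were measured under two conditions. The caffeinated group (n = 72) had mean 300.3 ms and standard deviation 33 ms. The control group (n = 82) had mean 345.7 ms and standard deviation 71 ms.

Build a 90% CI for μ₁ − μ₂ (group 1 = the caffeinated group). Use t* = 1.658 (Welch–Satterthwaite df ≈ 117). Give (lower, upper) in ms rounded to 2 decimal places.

(-59.91, -30.89)

SE₁ = s₁/√n₁ = 33/√72 = 3.8891; SE₂ = 71/√82 = 7.8406.
Independent samples, unequal variances: SE_diff = √(SE₁² + SE₂²) = √(15.12509881 + 61.47500836) = 8.7521.
t* = 1.658, so margin of error = 1.658 × 8.7521 = 14.5110.
Difference in means = 300.3 − 345.7 = -45.4000.
-45.4000 ± 14.5110 → (-59.91, -30.89).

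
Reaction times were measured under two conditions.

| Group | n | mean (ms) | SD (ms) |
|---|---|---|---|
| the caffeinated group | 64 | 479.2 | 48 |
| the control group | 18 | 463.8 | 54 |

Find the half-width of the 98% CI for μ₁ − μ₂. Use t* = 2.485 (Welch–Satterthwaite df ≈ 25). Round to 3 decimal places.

34.967

Standard errors of each mean: 48/√64 = 6.0000 and 54/√18 = 12.7279.
SE(x̄₁ − x̄₂) = √(6.0000² + 12.7279²) = 14.0712 for independent samples with unequal variances.
With t* = 2.485, the margin is 2.485 × 14.0712 = 34.9669.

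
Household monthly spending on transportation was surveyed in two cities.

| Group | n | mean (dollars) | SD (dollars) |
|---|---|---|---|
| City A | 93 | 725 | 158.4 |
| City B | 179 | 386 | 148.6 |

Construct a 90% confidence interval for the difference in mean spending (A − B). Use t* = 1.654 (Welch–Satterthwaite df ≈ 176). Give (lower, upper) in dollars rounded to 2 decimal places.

(306.20, 371.80)

SE₁ = s₁/√n₁ = 158.4/√93 = 16.4253; SE₂ = 148.6/√179 = 11.1069.
Independent samples, unequal variances: SE_diff = √(SE₁² + SE₂²) = √(269.79048009 + 123.36322761) = 19.8281.
t* = 1.654, so margin of error = 1.654 × 19.8281 = 32.7957.
Difference in means = 725 − 386 = 339.0000.
339.0000 ± 32.7957 → (306.20, 371.80).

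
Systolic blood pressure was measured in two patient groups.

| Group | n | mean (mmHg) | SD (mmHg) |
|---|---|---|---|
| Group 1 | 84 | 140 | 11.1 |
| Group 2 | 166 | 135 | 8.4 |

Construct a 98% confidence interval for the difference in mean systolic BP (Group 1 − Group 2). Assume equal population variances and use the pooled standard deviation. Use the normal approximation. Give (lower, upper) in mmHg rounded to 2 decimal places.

(2.08, 7.92)

s_p = √[((n₁−1)s₁² + (n₂−1)s₂²)/(n₁+n₂−2)] = √[(83·11.1² + 165·8.4²)/248] = 9.3905.
SE = 9.3905·√(1/84 + 1/166) = 1.2574.
With z* = 2.326, margin = 2.326 × 1.2574 = 2.9247.
x̄₁ − x̄₂ = 140 − 135 = 5.0000; interval 5.0000 ± 2.9247 = (2.08, 7.92).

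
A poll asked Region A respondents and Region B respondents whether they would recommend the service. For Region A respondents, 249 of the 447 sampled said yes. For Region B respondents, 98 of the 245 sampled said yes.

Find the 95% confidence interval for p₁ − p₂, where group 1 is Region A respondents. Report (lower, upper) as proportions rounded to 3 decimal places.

p̂₁ = 249/447 = 0.5570 and p̂₂ = 98/245 = 0.4000.
SE₁ = √(p̂₁(1−p̂₁)/n₁) = √(0.5570·0.4430/447) = 0.02350; SE₂ = √(0.4000·0.6000/245) = 0.03130.
Independent samples: SE of the difference = √(SE₁² + SE₂²) = √(0.00055225 + 0.00097969) = 0.03914.
z* for 95% confidence is 1.960, so the margin of error is 1.960 × 0.03914 = 0.07671.
Point estimate p̂₁ − p̂₂ = 0.5570 − 0.4000 = 0.1570.
0.1570 ± 0.07671 → (0.080, 0.234).

(0.080, 0.234)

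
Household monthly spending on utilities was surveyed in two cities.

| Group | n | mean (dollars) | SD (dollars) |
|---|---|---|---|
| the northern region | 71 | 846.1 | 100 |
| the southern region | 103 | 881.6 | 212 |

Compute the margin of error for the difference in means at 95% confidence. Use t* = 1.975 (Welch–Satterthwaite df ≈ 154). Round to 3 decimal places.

Per-group SEs: s₁/√n₁ = 100/√71 = 11.8678, s₂/√n₂ = 212/√103 = 20.8890.
Unpooled SE of the difference: √(140.84467684 + 436.350321) = 24.0249.
Margin of error = t* · SE = 1.975 × 24.0249 = 47.4492.

47.449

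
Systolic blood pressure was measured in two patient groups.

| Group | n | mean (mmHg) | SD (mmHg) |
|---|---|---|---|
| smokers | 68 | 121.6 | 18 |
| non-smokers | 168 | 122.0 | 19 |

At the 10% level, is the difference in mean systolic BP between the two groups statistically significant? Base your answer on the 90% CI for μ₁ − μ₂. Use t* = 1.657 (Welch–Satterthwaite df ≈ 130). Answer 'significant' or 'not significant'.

Per-group SEs: s₁/√n₁ = 18/√68 = 2.1828, s₂/√n₂ = 19/√168 = 1.4659.
Unpooled SE of the difference: √(4.76461584 + 2.14886281) = 2.6293.
Margin of error = t* · SE = 1.657 × 2.6293 = 4.3568.
x̄₁ − x̄₂ = 121.6 − 122.0 = -0.4000.
CI: -0.4000 ± 4.3568 = (-4.7568, 3.9568).
The interval (-4.7568, 3.9568) contains 0, so the difference is not significant.

not significant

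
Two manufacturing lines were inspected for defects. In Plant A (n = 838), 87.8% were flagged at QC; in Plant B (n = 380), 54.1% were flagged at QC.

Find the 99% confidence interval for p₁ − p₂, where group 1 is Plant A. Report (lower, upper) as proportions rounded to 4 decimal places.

SE₁ = √(p̂₁(1−p̂₁)/n₁) = √(0.8780·0.1220/838) = 0.01131; SE₂ = √(0.5410·0.4590/380) = 0.02556.
Independent samples: SE of the difference = √(SE₁² + SE₂²) = √(0.0001279161 + 0.0006533136) = 0.02795.
z* for 99% confidence is 2.576, so the margin of error is 2.576 × 0.02795 = 0.07200.
Point estimate p̂₁ − p̂₂ = 0.8780 − 0.5410 = 0.3370.
0.3370 ± 0.07200 → (0.2650, 0.4090).

(0.2650, 0.4090)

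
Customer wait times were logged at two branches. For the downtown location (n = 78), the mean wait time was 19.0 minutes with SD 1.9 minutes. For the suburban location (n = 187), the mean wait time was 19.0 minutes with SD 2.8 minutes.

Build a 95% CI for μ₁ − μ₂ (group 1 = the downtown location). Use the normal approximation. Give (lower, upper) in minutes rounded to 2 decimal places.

SE₁ = s₁/√n₁ = 1.9/√78 = 0.2151; SE₂ = 2.8/√187 = 0.2048.
Independent samples, unequal variances: SE_diff = √(SE₁² + SE₂²) = √(0.04626801 + 0.04194304) = 0.2970.
z* = 1.960, so margin of error = 1.960 × 0.2970 = 0.5821.
Difference in means = 19.0 − 19.0 = 0.0000.
0.0000 ± 0.5821 → (-0.58, 0.58).

(-0.58, 0.58)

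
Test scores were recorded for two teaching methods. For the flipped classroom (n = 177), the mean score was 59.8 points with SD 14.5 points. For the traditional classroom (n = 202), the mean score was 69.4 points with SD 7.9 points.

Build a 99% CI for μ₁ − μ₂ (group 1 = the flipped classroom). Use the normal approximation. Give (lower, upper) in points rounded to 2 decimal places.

Per-group SEs: s₁/√n₁ = 14.5/√177 = 1.0899, s₂/√n₂ = 7.9/√202 = 0.5558.
Unpooled SE of the difference: √(1.18788201 + 0.30891364) = 1.2234.
Margin of error = z* · SE = 2.576 × 1.2234 = 3.1515.
x̄₁ − x̄₂ = 59.8 − 69.4 = -9.6000.
CI: -9.6000 ± 3.1515 = (-12.75, -6.45).

(-12.75, -6.45)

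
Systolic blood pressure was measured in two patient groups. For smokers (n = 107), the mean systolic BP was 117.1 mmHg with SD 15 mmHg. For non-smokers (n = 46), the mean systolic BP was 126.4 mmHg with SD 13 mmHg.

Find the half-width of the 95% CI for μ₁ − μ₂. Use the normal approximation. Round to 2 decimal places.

SE₁ = s₁/√n₁ = 15/√107 = 1.4501; SE₂ = 13/√46 = 1.9167.
Independent samples, unequal variances: SE_diff = √(SE₁² + SE₂²) = √(2.10279001 + 3.67373889) = 2.4034.
z* = 1.960, so margin of error = 1.960 × 2.4034 = 4.7107.

4.71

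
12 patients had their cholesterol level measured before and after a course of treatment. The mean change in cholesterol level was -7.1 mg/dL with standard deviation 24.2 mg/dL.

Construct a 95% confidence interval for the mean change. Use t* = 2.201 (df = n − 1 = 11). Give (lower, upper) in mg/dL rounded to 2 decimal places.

(-22.48, 8.28)

Paired design: SE = s_d/√n = 24.2/√12 = 6.9859.
t* = 2.201; margin of error = 2.201 × 6.9859 = 15.3760.
-7.1 ± 15.3760 → (-22.48, 8.28).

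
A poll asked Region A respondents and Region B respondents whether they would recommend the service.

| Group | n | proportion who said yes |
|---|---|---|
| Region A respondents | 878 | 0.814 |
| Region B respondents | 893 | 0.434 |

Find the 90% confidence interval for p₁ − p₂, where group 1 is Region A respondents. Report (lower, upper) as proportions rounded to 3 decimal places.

(0.345, 0.415)

Each SE is √(p̂(1−p̂)/n): √(0.8140·0.1860/878) = 0.01313 and √(0.4340·0.5660/893) = 0.01659.
SE(p̂₁ − p̂₂) = √(SE₁² + SE₂²) = √(0.0001723969 + 0.0002752281) = 0.02116, since the two samples are independent.
At 90% confidence z* = 1.645; margin = 1.645 × 0.02116 = 0.03481.
The difference is 0.8140 − 0.4340 = 0.3800, so the interval is 0.3800 ± 0.03481 = (0.345, 0.415).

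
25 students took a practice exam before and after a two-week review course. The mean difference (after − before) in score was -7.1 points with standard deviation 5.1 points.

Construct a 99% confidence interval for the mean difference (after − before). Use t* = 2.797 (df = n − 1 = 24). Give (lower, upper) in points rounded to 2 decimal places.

(-9.95, -4.25)

Paired design: SE = s_d/√n = 5.1/√25 = 1.0200.
t* = 2.797; margin of error = 2.797 × 1.0200 = 2.8529.
-7.1 ± 2.8529 → (-9.95, -4.25).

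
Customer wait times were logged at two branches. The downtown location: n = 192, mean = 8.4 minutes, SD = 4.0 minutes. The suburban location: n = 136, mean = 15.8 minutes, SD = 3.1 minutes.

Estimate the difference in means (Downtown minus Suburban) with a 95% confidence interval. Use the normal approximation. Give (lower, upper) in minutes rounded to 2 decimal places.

Standard errors of each mean: 4.0/√192 = 0.2887 and 3.1/√136 = 0.2658.
SE(x̄₁ − x̄₂) = √(0.2887² + 0.2658²) = 0.3924 for independent samples with unequal variances.
With z* = 1.960, the margin is 1.960 × 0.3924 = 0.7691.
x̄₁ − x̄₂ = 8.4 − 15.8 = -7.4000; the interval is -7.4000 ± 0.7691 = (-8.17, -6.63).

(-8.17, -6.63)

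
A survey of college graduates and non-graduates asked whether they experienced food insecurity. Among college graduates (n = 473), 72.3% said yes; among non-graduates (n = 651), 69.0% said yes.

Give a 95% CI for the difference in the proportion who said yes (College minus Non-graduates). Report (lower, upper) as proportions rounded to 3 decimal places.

SE₁ = √(p̂₁(1−p̂₁)/n₁) = √(0.7230·0.2770/473) = 0.02058; SE₂ = √(0.6900·0.3100/651) = 0.01813.
Independent samples: SE of the difference = √(SE₁² + SE₂²) = √(0.0004235364 + 0.0003286969) = 0.02743.
z* for 95% confidence is 1.960, so the margin of error is 1.960 × 0.02743 = 0.05376.
Point estimate p̂₁ − p̂₂ = 0.7230 − 0.6900 = 0.0330.
0.0330 ± 0.05376 → (-0.021, 0.087).

(-0.021, 0.087)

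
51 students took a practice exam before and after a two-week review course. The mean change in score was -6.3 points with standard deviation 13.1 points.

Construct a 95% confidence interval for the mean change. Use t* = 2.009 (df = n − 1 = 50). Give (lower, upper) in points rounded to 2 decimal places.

(-9.99, -2.61)

Paired design: SE = s_d/√n = 13.1/√51 = 1.8344.
t* = 2.009; margin of error = 2.009 × 1.8344 = 3.6853.
-6.3 ± 3.6853 → (-9.99, -2.61).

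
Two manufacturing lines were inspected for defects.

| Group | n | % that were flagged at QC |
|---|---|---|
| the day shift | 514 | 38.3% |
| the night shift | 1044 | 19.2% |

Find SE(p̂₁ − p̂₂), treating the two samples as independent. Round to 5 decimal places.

0.02466

The two standard errors are √(0.3830×0.6170/514) = 0.02144 and √(0.1920×0.8080/1044) = 0.01219.
Because the samples are independent, SE_diff = √(0.02144² + 0.01219²) = 0.02466.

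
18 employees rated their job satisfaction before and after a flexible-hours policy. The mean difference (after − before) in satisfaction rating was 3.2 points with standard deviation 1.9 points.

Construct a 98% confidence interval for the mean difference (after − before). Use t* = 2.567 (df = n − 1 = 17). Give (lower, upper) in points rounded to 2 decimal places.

(2.05, 4.35)

This is a matched-pairs design, so SE = s_d/√n = 1.9/√18 = 0.4478.
Margin = 2.567 × 0.4478 = 1.1495; the interval is 3.2 ± 1.1495 = (2.05, 4.35).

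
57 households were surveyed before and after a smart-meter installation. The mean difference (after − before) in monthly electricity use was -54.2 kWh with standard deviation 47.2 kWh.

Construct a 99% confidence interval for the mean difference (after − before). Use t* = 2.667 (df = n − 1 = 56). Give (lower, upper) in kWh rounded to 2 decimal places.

This is a matched-pairs design, so SE = s_d/√n = 47.2/√57 = 6.2518.
Margin = 2.667 × 6.2518 = 16.6736; the interval is -54.2 ± 16.6736 = (-70.87, -37.53).

(-70.87, -37.53)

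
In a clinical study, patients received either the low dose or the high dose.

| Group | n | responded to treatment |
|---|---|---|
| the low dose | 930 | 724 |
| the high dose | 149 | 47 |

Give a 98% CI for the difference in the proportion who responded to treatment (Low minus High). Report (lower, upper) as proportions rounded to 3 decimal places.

First, p̂₁ = 724/930 = 0.7785; p̂₂ = 47/149 = 0.3154.
The two standard errors are √(0.7785×0.2215/930) = 0.01362 and √(0.3154×0.6846/149) = 0.03807.
Because the samples are independent, SE_diff = √(0.01362² + 0.03807²) = 0.04043.
Using z* = 2.326 for 98%, ME = 2.326 × 0.04043 = 0.09404.
p̂₁ − p̂₂ = 0.4631; interval 0.4631 ± 0.09404 gives (0.369, 0.557).

(0.369, 0.557)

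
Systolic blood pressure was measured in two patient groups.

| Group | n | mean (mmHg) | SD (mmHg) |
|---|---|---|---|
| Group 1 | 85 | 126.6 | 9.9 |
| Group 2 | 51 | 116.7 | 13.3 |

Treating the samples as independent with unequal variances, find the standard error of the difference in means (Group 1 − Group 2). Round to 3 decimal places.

2.150

Per-group SEs: s₁/√n₁ = 9.9/√85 = 1.0738, s₂/√n₂ = 13.3/√51 = 1.8624.
Unpooled SE of the difference: √(1.15304644 + 3.46853376) = 2.1498.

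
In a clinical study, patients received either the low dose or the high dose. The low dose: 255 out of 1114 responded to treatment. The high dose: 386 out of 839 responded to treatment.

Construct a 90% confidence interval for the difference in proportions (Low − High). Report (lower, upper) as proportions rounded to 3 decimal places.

Sample proportions: 255/1114 = 0.2289, 386/839 = 0.4601.
Each SE is √(p̂(1−p̂)/n): √(0.2289·0.7711/1114) = 0.01259 and √(0.4601·0.5399/839) = 0.01721.
SE(p̂₁ − p̂₂) = √(SE₁² + SE₂²) = √(0.0001585081 + 0.0002961841) = 0.02132, since the two samples are independent.
At 90% confidence z* = 1.645; margin = 1.645 × 0.02132 = 0.03507.
The difference is 0.2289 − 0.4601 = -0.2312, so the interval is -0.2312 ± 0.03507 = (-0.266, -0.196).

(-0.266, -0.196)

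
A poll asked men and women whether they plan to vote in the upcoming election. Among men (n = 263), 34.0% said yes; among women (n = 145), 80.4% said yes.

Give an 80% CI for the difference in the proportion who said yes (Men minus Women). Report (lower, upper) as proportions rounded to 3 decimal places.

(-0.520, -0.408)

Each SE is √(p̂(1−p̂)/n): √(0.3400·0.6600/263) = 0.02921 and √(0.8040·0.1960/145) = 0.03297.
SE(p̂₁ − p̂₂) = √(SE₁² + SE₂²) = √(0.0008532241 + 0.0010870209) = 0.04405, since the two samples are independent.
At 80% confidence z* = 1.282; margin = 1.282 × 0.04405 = 0.05647.
The difference is 0.3400 − 0.8040 = -0.4640, so the interval is -0.4640 ± 0.05647 = (-0.520, -0.408).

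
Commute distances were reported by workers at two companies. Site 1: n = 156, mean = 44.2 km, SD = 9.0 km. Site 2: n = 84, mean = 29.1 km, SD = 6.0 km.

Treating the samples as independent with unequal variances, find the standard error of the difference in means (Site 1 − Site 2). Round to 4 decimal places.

0.9736

SE₁ = s₁/√n₁ = 9.0/√156 = 0.7206; SE₂ = 6.0/√84 = 0.6547.
Independent samples, unequal variances: SE_diff = √(SE₁² + SE₂²) = √(0.51926436 + 0.42863209) = 0.9736.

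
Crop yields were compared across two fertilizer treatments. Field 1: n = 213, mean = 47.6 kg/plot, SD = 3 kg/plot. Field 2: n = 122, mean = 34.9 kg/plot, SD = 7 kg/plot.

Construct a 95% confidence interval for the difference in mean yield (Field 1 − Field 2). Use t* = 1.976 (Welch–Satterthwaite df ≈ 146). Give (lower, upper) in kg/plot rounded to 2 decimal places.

Standard errors of each mean: 3/√213 = 0.2056 and 7/√122 = 0.6338.
SE(x̄₁ − x̄₂) = √(0.2056² + 0.6338²) = 0.6663 for independent samples with unequal variances.
With t* = 1.976, the margin is 1.976 × 0.6663 = 1.3166.
x̄₁ − x̄₂ = 47.6 − 34.9 = 12.7000; the interval is 12.7000 ± 1.3166 = (11.38, 14.02).

(11.38, 14.02)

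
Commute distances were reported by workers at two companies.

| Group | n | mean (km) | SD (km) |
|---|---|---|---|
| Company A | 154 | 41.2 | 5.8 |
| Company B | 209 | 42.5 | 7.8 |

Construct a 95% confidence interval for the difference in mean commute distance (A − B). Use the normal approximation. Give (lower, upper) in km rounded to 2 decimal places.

SE₁ = s₁/√n₁ = 5.8/√154 = 0.4674; SE₂ = 7.8/√209 = 0.5395.
Independent samples, unequal variances: SE_diff = √(SE₁² + SE₂²) = √(0.21846276 + 0.29106025) = 0.7138.
z* = 1.960, so margin of error = 1.960 × 0.7138 = 1.3990.
Difference in means = 41.2 − 42.5 = -1.3000.
-1.3000 ± 1.3990 → (-2.70, 0.10).

(-2.70, 0.10)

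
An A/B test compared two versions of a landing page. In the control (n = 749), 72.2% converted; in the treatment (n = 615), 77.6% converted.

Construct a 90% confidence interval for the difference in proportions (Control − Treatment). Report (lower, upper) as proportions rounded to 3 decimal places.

The two standard errors are √(0.7220×0.2780/749) = 0.01637 and √(0.7760×0.2240/615) = 0.01681.
Because the samples are independent, SE_diff = √(0.01637² + 0.01681²) = 0.02346.
Using z* = 1.645 for 90%, ME = 1.645 × 0.02346 = 0.03859.
p̂₁ − p̂₂ = -0.0540; interval -0.0540 ± 0.03859 gives (-0.093, -0.015).

(-0.093, -0.015)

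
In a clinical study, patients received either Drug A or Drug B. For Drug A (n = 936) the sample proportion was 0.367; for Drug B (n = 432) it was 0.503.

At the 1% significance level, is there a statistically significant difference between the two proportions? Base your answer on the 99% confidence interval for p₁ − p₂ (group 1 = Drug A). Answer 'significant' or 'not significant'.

The two standard errors are √(0.3670×0.6330/936) = 0.01575 and √(0.5030×0.4970/432) = 0.02406.
Because the samples are independent, SE_diff = √(0.01575² + 0.02406²) = 0.02876.
Using z* = 2.576 for 99%, ME = 2.576 × 0.02876 = 0.07409.
p̂₁ − p̂₂ = -0.1360; interval -0.1360 ± 0.07409 gives (-0.21009, -0.06191).
The interval (-0.21009, -0.06191) does not contain 0, so the difference is significant.

significant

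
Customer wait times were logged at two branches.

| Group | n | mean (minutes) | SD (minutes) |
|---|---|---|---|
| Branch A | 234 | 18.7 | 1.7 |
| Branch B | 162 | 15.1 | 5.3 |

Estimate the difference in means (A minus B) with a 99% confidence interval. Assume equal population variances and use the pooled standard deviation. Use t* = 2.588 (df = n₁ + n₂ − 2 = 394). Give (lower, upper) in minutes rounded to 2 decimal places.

Pooled variance s_p² = [233·1.7² + 161·5.3²] / (234+162−2) = 13.1875, so s_p = 3.6315.
SE_diff = s_p·√(1/n₁ + 1/n₂) = 3.6315·√(1/234 + 1/162) = 0.3712.
t* = 2.588; margin = 2.588 × 0.3712 = 0.9607.
Difference = 18.7 − 15.1 = 3.6000.
3.6000 ± 0.9607 → (2.64, 4.56).

(2.64, 4.56)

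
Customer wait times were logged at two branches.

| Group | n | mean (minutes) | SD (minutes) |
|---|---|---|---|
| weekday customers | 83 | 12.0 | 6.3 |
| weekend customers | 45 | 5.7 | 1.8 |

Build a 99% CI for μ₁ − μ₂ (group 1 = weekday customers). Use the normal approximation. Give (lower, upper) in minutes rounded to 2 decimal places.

Per-group SEs: s₁/√n₁ = 6.3/√83 = 0.6915, s₂/√n₂ = 1.8/√45 = 0.2683.
Unpooled SE of the difference: √(0.47817225 + 0.07198489) = 0.7417.
Margin of error = z* · SE = 2.576 × 0.7417 = 1.9106.
x̄₁ − x̄₂ = 12.0 − 5.7 = 6.3000.
CI: 6.3000 ± 1.9106 = (4.39, 8.21).

(4.39, 8.21)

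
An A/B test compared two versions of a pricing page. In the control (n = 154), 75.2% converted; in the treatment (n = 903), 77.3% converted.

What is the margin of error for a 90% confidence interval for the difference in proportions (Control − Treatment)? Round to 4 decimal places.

0.0617

Each SE is √(p̂(1−p̂)/n): √(0.7520·0.2480/154) = 0.03480 and √(0.7730·0.2270/903) = 0.01394.
SE(p̂₁ − p̂₂) = √(SE₁² + SE₂²) = √(0.00121104 + 0.0001943236) = 0.03749, since the two samples are independent.
At 90% confidence z* = 1.645; margin = 1.645 × 0.03749 = 0.06167.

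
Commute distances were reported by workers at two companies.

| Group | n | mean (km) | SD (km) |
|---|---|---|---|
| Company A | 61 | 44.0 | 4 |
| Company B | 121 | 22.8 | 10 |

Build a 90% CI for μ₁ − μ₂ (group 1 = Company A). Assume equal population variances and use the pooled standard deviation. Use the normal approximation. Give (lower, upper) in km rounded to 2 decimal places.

Pooled variance s_p² = [60·4² + 120·10²] / (61+121−2) = 72.0000, so s_p = 8.4853.
SE_diff = s_p·√(1/n₁ + 1/n₂) = 8.4853·√(1/61 + 1/121) = 1.3324.
z* = 1.645; margin = 1.645 × 1.3324 = 2.1918.
Difference = 44.0 − 22.8 = 21.2000.
21.2000 ± 2.1918 → (19.01, 23.39).

(19.01, 23.39)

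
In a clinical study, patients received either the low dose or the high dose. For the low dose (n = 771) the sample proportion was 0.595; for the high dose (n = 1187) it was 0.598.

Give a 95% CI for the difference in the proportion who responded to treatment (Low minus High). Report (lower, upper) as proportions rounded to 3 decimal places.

SE₁ = √(p̂₁(1−p̂₁)/n₁) = √(0.5950·0.4050/771) = 0.01768; SE₂ = √(0.5980·0.4020/1187) = 0.01423.
Independent samples: SE of the difference = √(SE₁² + SE₂²) = √(0.0003125824 + 0.0002024929) = 0.02270.
z* for 95% confidence is 1.960, so the margin of error is 1.960 × 0.02270 = 0.04449.
Point estimate p̂₁ − p̂₂ = 0.5950 − 0.5980 = -0.0030.
-0.0030 ± 0.04449 → (-0.047, 0.041).

(-0.047, 0.041)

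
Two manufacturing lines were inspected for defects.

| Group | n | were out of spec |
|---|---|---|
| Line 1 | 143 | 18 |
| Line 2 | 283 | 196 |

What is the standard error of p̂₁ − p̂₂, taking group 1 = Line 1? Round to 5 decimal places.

Sample proportions: 18/143 = 0.1259, 196/283 = 0.6926.
Each SE is √(p̂(1−p̂)/n): √(0.1259·0.8741/143) = 0.02774 and √(0.6926·0.3074/283) = 0.02743.
SE(p̂₁ − p̂₂) = √(SE₁² + SE₂²) = √(0.0007695076 + 0.0007524049) = 0.03901, since the two samples are independent.

0.03901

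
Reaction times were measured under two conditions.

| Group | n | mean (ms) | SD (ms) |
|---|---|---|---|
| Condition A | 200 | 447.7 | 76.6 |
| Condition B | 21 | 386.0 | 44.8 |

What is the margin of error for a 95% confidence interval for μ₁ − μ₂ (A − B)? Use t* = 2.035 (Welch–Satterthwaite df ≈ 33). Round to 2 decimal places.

22.74

Standard errors of each mean: 76.6/√200 = 5.4164 and 44.8/√21 = 9.7762.
SE(x̄₁ − x̄₂) = √(5.4164² + 9.7762²) = 11.1764 for independent samples with unequal variances.
With t* = 2.035, the margin is 2.035 × 11.1764 = 22.7440.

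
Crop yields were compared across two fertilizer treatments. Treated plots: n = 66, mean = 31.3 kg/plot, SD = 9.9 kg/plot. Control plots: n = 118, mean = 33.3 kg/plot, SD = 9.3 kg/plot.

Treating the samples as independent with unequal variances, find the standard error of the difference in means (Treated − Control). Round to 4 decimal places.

Per-group SEs: s₁/√n₁ = 9.9/√66 = 1.2186, s₂/√n₂ = 9.3/√118 = 0.8561.
Unpooled SE of the difference: √(1.48498596 + 0.73290721) = 1.4893.

1.4893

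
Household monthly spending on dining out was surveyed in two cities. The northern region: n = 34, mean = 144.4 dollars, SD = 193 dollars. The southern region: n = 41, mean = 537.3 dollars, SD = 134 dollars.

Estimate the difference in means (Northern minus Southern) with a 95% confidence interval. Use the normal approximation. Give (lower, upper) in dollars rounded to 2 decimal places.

(-469.65, -316.15)

Standard errors of each mean: 193/√34 = 33.0992 and 134/√41 = 20.9273.
SE(x̄₁ − x̄₂) = √(33.0992² + 20.9273²) = 39.1600 for independent samples with unequal variances.
With z* = 1.960, the margin is 1.960 × 39.1600 = 76.7536.
x̄₁ − x̄₂ = 144.4 − 537.3 = -392.9000; the interval is -392.9000 ± 76.7536 = (-469.65, -316.15).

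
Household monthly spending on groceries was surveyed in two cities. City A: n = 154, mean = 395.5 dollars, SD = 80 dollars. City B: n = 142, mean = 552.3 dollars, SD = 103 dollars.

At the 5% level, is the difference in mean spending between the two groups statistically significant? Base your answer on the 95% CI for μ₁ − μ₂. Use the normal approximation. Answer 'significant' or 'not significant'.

significant

Standard errors of each mean: 80/√154 = 6.4466 and 103/√142 = 8.6436.
SE(x̄₁ − x̄₂) = √(6.4466² + 8.6436²) = 10.7829 for independent samples with unequal variances.
With z* = 1.960, the margin is 1.960 × 10.7829 = 21.1345.
x̄₁ − x̄₂ = 395.5 − 552.3 = -156.8000; the interval is -156.8000 ± 21.1345 = (-177.9345, -135.6655).
The interval (-177.9345, -135.6655) does not contain 0, so the difference is significant.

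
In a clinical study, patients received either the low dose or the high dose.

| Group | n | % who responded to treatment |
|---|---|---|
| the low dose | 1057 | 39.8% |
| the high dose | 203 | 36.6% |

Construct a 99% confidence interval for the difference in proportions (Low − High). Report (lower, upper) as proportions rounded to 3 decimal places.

(-0.063, 0.127)

Each SE is √(p̂(1−p̂)/n): √(0.3980·0.6020/1057) = 0.01506 and √(0.3660·0.6340/203) = 0.03381.
SE(p̂₁ − p̂₂) = √(SE₁² + SE₂²) = √(0.0002268036 + 0.0011431161) = 0.03701, since the two samples are independent.
At 99% confidence z* = 2.576; margin = 2.576 × 0.03701 = 0.09534.
The difference is 0.3980 − 0.3660 = 0.0320, so the interval is 0.0320 ± 0.09534 = (-0.063, 0.127).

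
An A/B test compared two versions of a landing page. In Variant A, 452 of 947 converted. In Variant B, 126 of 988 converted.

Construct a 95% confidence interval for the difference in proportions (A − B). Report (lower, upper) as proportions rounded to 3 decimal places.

(0.312, 0.388)

First, p̂₁ = 452/947 = 0.4773; p̂₂ = 126/988 = 0.1275.
The two standard errors are √(0.4773×0.5227/947) = 0.01623 and √(0.1275×0.8725/988) = 0.01061.
Because the samples are independent, SE_diff = √(0.01623² + 0.01061²) = 0.01939.
Using z* = 1.960 for 95%, ME = 1.960 × 0.01939 = 0.03800.
p̂₁ − p̂₂ = 0.3498; interval 0.3498 ± 0.03800 gives (0.312, 0.388).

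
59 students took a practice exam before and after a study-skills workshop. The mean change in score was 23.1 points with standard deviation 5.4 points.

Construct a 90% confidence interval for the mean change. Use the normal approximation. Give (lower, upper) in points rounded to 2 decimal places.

This is a matched-pairs design, so SE = s_d/√n = 5.4/√59 = 0.7030.
Margin = 1.645 × 0.7030 = 1.1564; the interval is 23.1 ± 1.1564 = (21.94, 24.26).

(21.94, 24.26)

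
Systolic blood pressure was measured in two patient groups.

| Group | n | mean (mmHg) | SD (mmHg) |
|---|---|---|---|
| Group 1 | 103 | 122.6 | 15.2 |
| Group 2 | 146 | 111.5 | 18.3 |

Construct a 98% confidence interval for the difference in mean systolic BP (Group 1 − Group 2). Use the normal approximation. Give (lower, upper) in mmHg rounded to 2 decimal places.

(6.15, 16.05)

Standard errors of each mean: 15.2/√103 = 1.4977 and 18.3/√146 = 1.5145.
SE(x̄₁ − x̄₂) = √(1.4977² + 1.5145²) = 2.1300 for independent samples with unequal variances.
With z* = 2.326, the margin is 2.326 × 2.1300 = 4.9544.
x̄₁ − x̄₂ = 122.6 − 111.5 = 11.1000; the interval is 11.1000 ± 4.9544 = (6.15, 16.05).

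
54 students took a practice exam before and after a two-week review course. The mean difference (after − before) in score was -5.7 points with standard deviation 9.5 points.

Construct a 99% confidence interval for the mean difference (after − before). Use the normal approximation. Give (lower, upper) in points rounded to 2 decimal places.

(-9.03, -2.37)

Paired design: SE = s_d/√n = 9.5/√54 = 1.2928.
z* = 2.576; margin of error = 2.576 × 1.2928 = 3.3303.
-5.7 ± 3.3303 → (-9.03, -2.37).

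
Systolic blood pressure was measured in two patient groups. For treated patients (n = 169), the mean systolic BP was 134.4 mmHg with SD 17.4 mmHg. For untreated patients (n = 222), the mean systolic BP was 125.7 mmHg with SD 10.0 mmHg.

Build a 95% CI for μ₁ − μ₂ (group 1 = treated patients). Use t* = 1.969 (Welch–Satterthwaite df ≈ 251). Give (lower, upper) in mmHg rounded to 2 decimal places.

(5.75, 11.65)

Standard errors of each mean: 17.4/√169 = 1.3385 and 10.0/√222 = 0.6712.
SE(x̄₁ − x̄₂) = √(1.3385² + 0.6712²) = 1.4974 for independent samples with unequal variances.
With t* = 1.969, the margin is 1.969 × 1.4974 = 2.9484.
x̄₁ − x̄₂ = 134.4 − 125.7 = 8.7000; the interval is 8.7000 ± 2.9484 = (5.75, 11.65).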